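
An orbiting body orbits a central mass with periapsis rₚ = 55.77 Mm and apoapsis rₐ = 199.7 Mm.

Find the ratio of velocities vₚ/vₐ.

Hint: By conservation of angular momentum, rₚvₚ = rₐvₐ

Convert to SI: rₚ = 55.77 Mm = 5.577e+07 m; rₐ = 199.7 Mm = 1.997e+08 m.
Conservation of angular momentum gives rₚvₚ = rₐvₐ, so vₚ/vₐ = rₐ/rₚ.
vₚ/vₐ = 1.997e+08 / 5.577e+07 ≈ 3.581.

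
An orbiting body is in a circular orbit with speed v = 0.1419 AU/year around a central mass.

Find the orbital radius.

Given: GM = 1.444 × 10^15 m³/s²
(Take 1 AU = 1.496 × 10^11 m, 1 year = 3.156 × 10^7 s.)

Convert to SI: v = 0.1419 AU/year = 672.631 m/s.
For a circular orbit, v² = GM / r, so r = GM / v².
r = 1.444e+15 / (672.631)² m ≈ 3.192e+09 m = 0.02133 AU.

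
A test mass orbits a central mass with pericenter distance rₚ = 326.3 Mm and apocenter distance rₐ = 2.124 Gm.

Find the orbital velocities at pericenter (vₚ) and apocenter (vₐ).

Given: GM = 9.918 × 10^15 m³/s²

Convert to SI: rₚ = 326.3 Mm = 3.263e+08 m; rₐ = 2.124 Gm = 2.124e+09 m.
Use the vis-viva equation v² = GM(2/r − 1/a) with a = (rₚ + rₐ)/2 = (3.263e+08 + 2.124e+09)/2 = 1.22515e+09 m.
vₚ = √(GM · (2/rₚ − 1/a)) = √(9.918e+15 · (2/3.263e+08 − 1/1.22515e+09)) m/s ≈ 7259 m/s = 7.259 km/s.
vₐ = √(GM · (2/rₐ − 1/a)) = √(9.918e+15 · (2/2.124e+09 − 1/1.22515e+09)) m/s ≈ 1115 m/s = 1.115 km/s.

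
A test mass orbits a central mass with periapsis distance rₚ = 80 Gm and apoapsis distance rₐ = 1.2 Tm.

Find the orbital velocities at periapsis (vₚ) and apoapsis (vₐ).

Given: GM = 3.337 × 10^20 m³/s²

Convert to SI: rₚ = 80 Gm = 8e+10 m; rₐ = 1.2 Tm = 1.2e+12 m.
Use the vis-viva equation v² = GM(2/r − 1/a) with a = (rₚ + rₐ)/2 = (8e+10 + 1.2e+12)/2 = 6.4e+11 m.
vₚ = √(GM · (2/rₚ − 1/a)) = √(3.337e+20 · (2/8e+10 − 1/6.4e+11)) m/s ≈ 8.844e+04 m/s = 88.44 km/s.
vₐ = √(GM · (2/rₐ − 1/a)) = √(3.337e+20 · (2/1.2e+12 − 1/6.4e+11)) m/s ≈ 5896 m/s = 5.896 km/s.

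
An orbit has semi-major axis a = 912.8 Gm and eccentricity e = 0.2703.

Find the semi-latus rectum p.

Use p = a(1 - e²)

Convert to SI: a = 912.8 Gm = 9.128e+11 m.
p = a (1 − e²).
p = 9.128e+11 · (1 − (0.2703)²) = 9.128e+11 · 0.926938 ≈ 8.461e+11 m = 846.1 Gm.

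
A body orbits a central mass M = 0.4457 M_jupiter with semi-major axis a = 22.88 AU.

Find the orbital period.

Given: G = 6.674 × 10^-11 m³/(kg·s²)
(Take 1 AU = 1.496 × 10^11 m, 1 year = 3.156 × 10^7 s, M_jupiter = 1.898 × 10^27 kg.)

Convert to SI: a = 22.88 AU = 3.42285e+12 m; M = 0.4457 M_jupiter = 8.45939e+26 kg.
GM = G · M = 6.674e-11 · 8.45939e+26 = 5.64579e+16 m³/s².
Kepler's third law: T = 2π √(a³ / GM).
Substituting a = 3.42285e+12 m and GM = 5.64579e+16 m³/s²:
T = 2π √((3.42285e+12)³ / 5.64579e+16) s
T ≈ 1.675e+11 s = 5306 years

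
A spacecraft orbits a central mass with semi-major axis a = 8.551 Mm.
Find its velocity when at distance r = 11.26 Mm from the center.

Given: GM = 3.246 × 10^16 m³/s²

Convert to SI: a = 8.551 Mm = 8.551e+06 m; r = 11.26 Mm = 1.126e+07 m.
Vis-viva: v = √(GM · (2/r − 1/a)).
2/r − 1/a = 2/1.126e+07 − 1/8.551e+06 = 6.06745e-08 m⁻¹.
v = √(3.246e+16 · 6.06745e-08) m/s ≈ 4.438e+04 m/s = 44.38 km/s.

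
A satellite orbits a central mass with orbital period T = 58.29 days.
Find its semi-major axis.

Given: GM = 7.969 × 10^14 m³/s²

Convert to SI: T = 58.29 days = 5.03626e+06 s.
Invert Kepler's third law: a = (GM · T² / (4π²))^(1/3).
Substituting T = 5.03626e+06 s and GM = 7.969e+14 m³/s²:
a = (7.969e+14 · (5.03626e+06)² / (4π²))^(1/3) m
a ≈ 8e+08 m = 800 Mm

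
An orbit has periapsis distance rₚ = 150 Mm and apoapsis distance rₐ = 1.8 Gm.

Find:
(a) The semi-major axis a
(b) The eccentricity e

Convert to SI: rₚ = 150 Mm = 1.5e+08 m; rₐ = 1.8 Gm = 1.8e+09 m.
(a) a = (rₚ + rₐ) / 2 = (1.5e+08 + 1.8e+09) / 2 ≈ 9.75e+08 m = 975 Mm.
(b) e = (rₐ − rₚ) / (rₐ + rₚ) = (1.8e+09 − 1.5e+08) / (1.8e+09 + 1.5e+08) ≈ 0.8462.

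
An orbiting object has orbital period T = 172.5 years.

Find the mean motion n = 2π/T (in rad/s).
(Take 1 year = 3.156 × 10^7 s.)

Convert to SI: T = 172.5 years = 5.4441e+09 s.
n = 2π / T.
n = 2π / 5.4441e+09 s ≈ 1.154e-09 rad/s.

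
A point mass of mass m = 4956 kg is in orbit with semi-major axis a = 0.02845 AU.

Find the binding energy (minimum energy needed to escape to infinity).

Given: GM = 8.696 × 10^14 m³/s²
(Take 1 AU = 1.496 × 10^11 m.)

Convert to SI: a = 0.02845 AU = 4.25612e+09 m.
Total orbital energy is E = −GMm/(2a); binding energy is E_bind = −E = GMm/(2a).
E_bind = 8.696e+14 · 4956 / (2 · 4.25612e+09) J ≈ 5.063e+08 J = 506.3 MJ.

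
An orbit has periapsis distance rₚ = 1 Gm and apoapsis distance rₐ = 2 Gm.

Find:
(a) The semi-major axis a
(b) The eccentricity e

Convert to SI: rₚ = 1 Gm = 1e+09 m; rₐ = 2 Gm = 2e+09 m.
(a) a = (rₚ + rₐ) / 2 = (1e+09 + 2e+09) / 2 ≈ 1.5e+09 m = 1.5 Gm.
(b) e = (rₐ − rₚ) / (rₐ + rₚ) = (2e+09 − 1e+09) / (2e+09 + 1e+09) ≈ 0.3333.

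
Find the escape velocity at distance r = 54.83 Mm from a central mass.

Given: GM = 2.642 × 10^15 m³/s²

Convert to SI: r = 54.83 Mm = 5.483e+07 m.
Escape velocity comes from setting total energy to zero: ½v² − GM/r = 0 ⇒ v_esc = √(2GM / r).
v_esc = √(2 · 2.642e+15 / 5.483e+07) m/s ≈ 9817 m/s = 9.817 km/s.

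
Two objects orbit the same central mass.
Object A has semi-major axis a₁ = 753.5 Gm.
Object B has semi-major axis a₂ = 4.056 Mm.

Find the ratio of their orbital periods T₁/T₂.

Convert to SI: a₁ = 753.5 Gm = 7.535e+11 m; a₂ = 4.056 Mm = 4.056e+06 m.
From Kepler's third law, (T₁/T₂)² = (a₁/a₂)³, so T₁/T₂ = (a₁/a₂)^(3/2).
a₁/a₂ = 7.535e+11 / 4.056e+06 = 185774.
T₁/T₂ = (185774)^(3/2) ≈ 8.007e+07.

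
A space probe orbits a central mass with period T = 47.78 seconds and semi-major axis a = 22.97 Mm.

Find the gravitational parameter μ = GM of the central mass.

Convert to SI: a = 22.97 Mm = 2.297e+07 m.
GM = 4π² · a³ / T².
GM = 4π² · (2.297e+07)³ / (47.78)² m³/s² ≈ 2.096e+20 m³/s² = 2.096 × 10^20 m³/s².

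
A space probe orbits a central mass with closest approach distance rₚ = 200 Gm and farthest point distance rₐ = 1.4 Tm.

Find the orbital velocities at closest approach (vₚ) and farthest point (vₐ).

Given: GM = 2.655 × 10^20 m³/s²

Convert to SI: rₚ = 200 Gm = 2e+11 m; rₐ = 1.4 Tm = 1.4e+12 m.
Use the vis-viva equation v² = GM(2/r − 1/a) with a = (rₚ + rₐ)/2 = (2e+11 + 1.4e+12)/2 = 8e+11 m.
vₚ = √(GM · (2/rₚ − 1/a)) = √(2.655e+20 · (2/2e+11 − 1/8e+11)) m/s ≈ 4.82e+04 m/s = 48.2 km/s.
vₐ = √(GM · (2/rₐ − 1/a)) = √(2.655e+20 · (2/1.4e+12 − 1/8e+11)) m/s ≈ 6886 m/s = 6.886 km/s.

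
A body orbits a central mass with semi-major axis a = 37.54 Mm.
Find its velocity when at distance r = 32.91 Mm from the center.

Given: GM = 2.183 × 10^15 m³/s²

Convert to SI: a = 37.54 Mm = 3.754e+07 m; r = 32.91 Mm = 3.291e+07 m.
Vis-viva: v = √(GM · (2/r − 1/a)).
2/r − 1/a = 2/3.291e+07 − 1/3.754e+07 = 3.41335e-08 m⁻¹.
v = √(2.183e+15 · 3.41335e-08) m/s ≈ 8632 m/s = 8.632 km/s.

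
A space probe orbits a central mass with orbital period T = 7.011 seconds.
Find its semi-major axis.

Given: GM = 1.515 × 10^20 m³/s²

Invert Kepler's third law: a = (GM · T² / (4π²))^(1/3).
Substituting T = 7.011 s and GM = 1.515e+20 m³/s²:
a = (1.515e+20 · (7.011)² / (4π²))^(1/3) m
a ≈ 5.735e+06 m = 5.735 Mm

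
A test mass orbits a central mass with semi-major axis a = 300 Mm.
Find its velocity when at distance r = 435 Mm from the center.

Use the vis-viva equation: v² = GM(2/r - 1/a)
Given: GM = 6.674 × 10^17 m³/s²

Convert to SI: a = 300 Mm = 3e+08 m; r = 435 Mm = 4.35e+08 m.
Vis-viva: v = √(GM · (2/r − 1/a)).
2/r − 1/a = 2/4.35e+08 − 1/3e+08 = 1.26437e-09 m⁻¹.
v = √(6.674e+17 · 1.26437e-09) m/s ≈ 2.905e+04 m/s = 29.05 km/s.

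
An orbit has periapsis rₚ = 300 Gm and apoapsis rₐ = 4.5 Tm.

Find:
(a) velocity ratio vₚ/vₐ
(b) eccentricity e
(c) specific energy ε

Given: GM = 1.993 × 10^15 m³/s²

Convert to SI: rₚ = 300 Gm = 3e+11 m; rₐ = 4.5 Tm = 4.5e+12 m.
(a) Conservation of angular momentum (rₚvₚ = rₐvₐ) gives vₚ/vₐ = rₐ/rₚ = 4.5e+12/3e+11 ≈ 15
(b) e = (rₐ − rₚ)/(rₐ + rₚ) = (4.5e+12 − 3e+11)/(4.5e+12 + 3e+11) ≈ 0.875
(c) With a = (rₚ + rₐ)/2 = 2.4e+12 m, ε = −GM/(2a) = −1.993e+15/(2 · 2.4e+12) J/kg ≈ -415.2 J/kg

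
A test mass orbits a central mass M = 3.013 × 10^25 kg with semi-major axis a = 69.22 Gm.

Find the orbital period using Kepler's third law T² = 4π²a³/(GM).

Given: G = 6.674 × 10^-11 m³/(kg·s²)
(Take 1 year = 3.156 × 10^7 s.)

Convert to SI: a = 69.22 Gm = 6.922e+10 m.
GM = G · M = 6.674e-11 · 3.013e+25 = 2.01088e+15 m³/s².
Kepler's third law: T = 2π √(a³ / GM).
Substituting a = 6.922e+10 m and GM = 2.01088e+15 m³/s²:
T = 2π √((6.922e+10)³ / 2.01088e+15) s
T ≈ 2.552e+09 s = 80.85 years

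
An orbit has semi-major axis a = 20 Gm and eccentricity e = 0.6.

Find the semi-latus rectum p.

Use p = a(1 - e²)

Convert to SI: a = 20 Gm = 2e+10 m.
p = a (1 − e²).
p = 2e+10 · (1 − (0.6)²) = 2e+10 · 0.64 ≈ 1.28e+10 m = 12.8 Gm.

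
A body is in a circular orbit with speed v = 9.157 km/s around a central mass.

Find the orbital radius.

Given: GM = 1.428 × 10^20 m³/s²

Convert to SI: v = 9.157 km/s = 9157 m/s.
For a circular orbit, v² = GM / r, so r = GM / v².
r = 1.428e+20 / (9157)² m ≈ 1.703e+12 m = 1.703 Tm.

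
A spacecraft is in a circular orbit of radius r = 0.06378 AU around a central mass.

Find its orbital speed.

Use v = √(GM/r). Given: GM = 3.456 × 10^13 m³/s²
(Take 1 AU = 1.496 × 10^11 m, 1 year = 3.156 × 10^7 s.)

Convert to SI: r = 0.06378 AU = 9.54149e+09 m.
For a circular orbit, gravity supplies the centripetal force, so v = √(GM / r).
v = √(3.456e+13 / 9.54149e+09) m/s ≈ 60.18 m/s = 0.0127 AU/year.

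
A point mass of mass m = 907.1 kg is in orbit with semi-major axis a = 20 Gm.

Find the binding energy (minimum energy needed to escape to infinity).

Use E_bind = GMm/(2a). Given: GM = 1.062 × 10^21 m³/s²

Convert to SI: a = 20 Gm = 2e+10 m.
Total orbital energy is E = −GMm/(2a); binding energy is E_bind = −E = GMm/(2a).
E_bind = 1.062e+21 · 907.1 / (2 · 2e+10) J ≈ 2.408e+13 J = 24.08 TJ.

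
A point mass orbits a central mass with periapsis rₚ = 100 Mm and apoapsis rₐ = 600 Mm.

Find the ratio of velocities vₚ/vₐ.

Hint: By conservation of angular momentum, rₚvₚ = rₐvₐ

Convert to SI: rₚ = 100 Mm = 1e+08 m; rₐ = 600 Mm = 6e+08 m.
Conservation of angular momentum gives rₚvₚ = rₐvₐ, so vₚ/vₐ = rₐ/rₚ.
vₚ/vₐ = 6e+08 / 1e+08 ≈ 6.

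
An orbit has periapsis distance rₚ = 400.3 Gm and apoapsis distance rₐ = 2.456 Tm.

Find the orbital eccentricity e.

Convert to SI: rₚ = 400.3 Gm = 4.003e+11 m; rₐ = 2.456 Tm = 2.456e+12 m.
e = (rₐ − rₚ) / (rₐ + rₚ).
e = (2.456e+12 − 4.003e+11) / (2.456e+12 + 4.003e+11) = 2.0557e+12 / 2.8563e+12 ≈ 0.7197.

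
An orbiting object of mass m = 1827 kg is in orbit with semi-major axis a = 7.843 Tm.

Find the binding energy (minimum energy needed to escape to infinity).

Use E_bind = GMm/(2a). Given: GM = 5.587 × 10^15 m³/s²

Convert to SI: a = 7.843 Tm = 7.843e+12 m.
Total orbital energy is E = −GMm/(2a); binding energy is E_bind = −E = GMm/(2a).
E_bind = 5.587e+15 · 1827 / (2 · 7.843e+12) J ≈ 6.507e+05 J = 650.7 kJ.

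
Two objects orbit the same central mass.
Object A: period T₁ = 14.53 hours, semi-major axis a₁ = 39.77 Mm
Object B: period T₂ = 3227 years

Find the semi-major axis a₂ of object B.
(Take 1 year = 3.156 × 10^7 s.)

Convert to SI: T₁ = 14.53 hours = 52308 s; a₁ = 39.77 Mm = 3.977e+07 m; T₂ = 3227 years = 1.01844e+11 s.
Kepler's third law: (T₁/T₂)² = (a₁/a₂)³ ⇒ a₂ = a₁ · (T₂/T₁)^(2/3).
T₂/T₁ = 1.01844e+11 / 52308 = 1.94701e+06.
a₂ = 3.977e+07 · (1.94701e+06)^(2/3) m ≈ 6.201e+11 m = 620.1 Gm.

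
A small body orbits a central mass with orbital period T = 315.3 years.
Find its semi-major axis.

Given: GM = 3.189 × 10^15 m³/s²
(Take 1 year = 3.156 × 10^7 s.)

Convert to SI: T = 315.3 years = 9.95087e+09 s.
Invert Kepler's third law: a = (GM · T² / (4π²))^(1/3).
Substituting T = 9.95087e+09 s and GM = 3.189e+15 m³/s²:
a = (3.189e+15 · (9.95087e+09)² / (4π²))^(1/3) m
a ≈ 2e+11 m = 200 Gm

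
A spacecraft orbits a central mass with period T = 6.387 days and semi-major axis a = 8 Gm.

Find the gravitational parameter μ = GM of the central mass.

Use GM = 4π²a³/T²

Convert to SI: T = 6.387 days = 551837 s; a = 8 Gm = 8e+09 m.
GM = 4π² · a³ / T².
GM = 4π² · (8e+09)³ / (551837)² m³/s² ≈ 6.638e+19 m³/s² = 6.638 × 10^19 m³/s².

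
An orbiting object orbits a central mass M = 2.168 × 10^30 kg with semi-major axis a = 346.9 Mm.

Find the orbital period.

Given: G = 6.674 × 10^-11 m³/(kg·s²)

Convert to SI: a = 346.9 Mm = 3.469e+08 m.
GM = G · M = 6.674e-11 · 2.168e+30 = 1.44692e+20 m³/s².
Kepler's third law: T = 2π √(a³ / GM).
Substituting a = 3.469e+08 m and GM = 1.44692e+20 m³/s²:
T = 2π √((3.469e+08)³ / 1.44692e+20) s
T ≈ 3375 s = 56.25 minutes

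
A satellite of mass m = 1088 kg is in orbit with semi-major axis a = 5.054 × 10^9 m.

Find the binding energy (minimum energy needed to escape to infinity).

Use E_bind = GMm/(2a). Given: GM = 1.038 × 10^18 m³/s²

Total orbital energy is E = −GMm/(2a); binding energy is E_bind = −E = GMm/(2a).
E_bind = 1.038e+18 · 1088 / (2 · 5.054e+09) J ≈ 1.117e+11 J = 111.7 GJ.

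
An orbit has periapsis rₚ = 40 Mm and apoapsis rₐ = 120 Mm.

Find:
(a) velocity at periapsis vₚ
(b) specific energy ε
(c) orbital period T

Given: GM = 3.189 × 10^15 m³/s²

Convert to SI: rₚ = 40 Mm = 4e+07 m; rₐ = 120 Mm = 1.2e+08 m.
(a) With a = (rₚ + rₐ)/2 = 8e+07 m, vₚ = √(GM (2/rₚ − 1/a)) = √(3.189e+15 · (2/4e+07 − 1/8e+07)) m/s ≈ 1.094e+04 m/s
(b) With a = (rₚ + rₐ)/2 = 8e+07 m, ε = −GM/(2a) = −3.189e+15/(2 · 8e+07) J/kg ≈ -1.993e+07 J/kg
(c) With a = (rₚ + rₐ)/2 = 8e+07 m, T = 2π √(a³/GM) = 2π √((8e+07)³/3.189e+15) s ≈ 7.961e+04 s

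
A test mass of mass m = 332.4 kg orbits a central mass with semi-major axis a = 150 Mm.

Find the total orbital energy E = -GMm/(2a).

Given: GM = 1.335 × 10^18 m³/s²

Convert to SI: a = 150 Mm = 1.5e+08 m.
E = −GMm / (2a).
E = −1.335e+18 · 332.4 / (2 · 1.5e+08) J ≈ -1.479e+12 J = -1.479 TJ.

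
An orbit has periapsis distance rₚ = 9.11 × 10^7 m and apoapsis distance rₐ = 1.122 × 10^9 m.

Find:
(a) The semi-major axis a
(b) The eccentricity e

(a) a = (rₚ + rₐ) / 2 = (9.11e+07 + 1.122e+09) / 2 ≈ 6.066e+08 m = 6.066 × 10^8 m.
(b) e = (rₐ − rₚ) / (rₐ + rₚ) = (1.122e+09 − 9.11e+07) / (1.122e+09 + 9.11e+07) ≈ 0.8498.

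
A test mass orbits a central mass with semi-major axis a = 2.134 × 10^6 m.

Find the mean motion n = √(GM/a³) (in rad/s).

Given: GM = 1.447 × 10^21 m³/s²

n = √(GM / a³).
n = √(1.447e+21 / (2.134e+06)³) rad/s ≈ 12.2 rad/s.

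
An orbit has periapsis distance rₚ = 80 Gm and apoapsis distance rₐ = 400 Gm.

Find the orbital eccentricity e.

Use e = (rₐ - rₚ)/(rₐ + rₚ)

Convert to SI: rₚ = 80 Gm = 8e+10 m; rₐ = 400 Gm = 4e+11 m.
e = (rₐ − rₚ) / (rₐ + rₚ).
e = (4e+11 − 8e+10) / (4e+11 + 8e+10) = 3.2e+11 / 4.8e+11 ≈ 0.6667.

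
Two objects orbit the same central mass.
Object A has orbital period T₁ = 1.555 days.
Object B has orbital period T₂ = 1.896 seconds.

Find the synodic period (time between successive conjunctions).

Convert to SI: T₁ = 1.555 days = 134352 s.
T_syn = |T₁ · T₂ / (T₁ − T₂)|.
T_syn = |134352 · 1.896 / (134352 − 1.896)| s ≈ 1.896 s = 1.896 seconds.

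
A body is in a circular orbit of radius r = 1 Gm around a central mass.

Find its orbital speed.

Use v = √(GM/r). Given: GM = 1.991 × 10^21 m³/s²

Convert to SI: r = 1 Gm = 1e+09 m.
For a circular orbit, gravity supplies the centripetal force, so v = √(GM / r).
v = √(1.991e+21 / 1e+09) m/s ≈ 1.411e+06 m/s = 1411 km/s.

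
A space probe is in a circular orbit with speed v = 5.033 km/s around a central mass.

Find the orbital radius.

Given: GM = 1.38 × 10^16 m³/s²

Convert to SI: v = 5.033 km/s = 5033 m/s.
For a circular orbit, v² = GM / r, so r = GM / v².
r = 1.38e+16 / (5033)² m ≈ 5.448e+08 m = 544.8 Mm.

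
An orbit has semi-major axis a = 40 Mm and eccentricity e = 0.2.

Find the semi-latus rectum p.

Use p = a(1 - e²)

Convert to SI: a = 40 Mm = 4e+07 m.
p = a (1 − e²).
p = 4e+07 · (1 − (0.2)²) = 4e+07 · 0.96 ≈ 3.84e+07 m = 38.4 Mm.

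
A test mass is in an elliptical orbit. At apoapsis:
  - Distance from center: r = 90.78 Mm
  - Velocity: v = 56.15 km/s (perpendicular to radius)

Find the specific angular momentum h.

Convert to SI: r = 90.78 Mm = 9.078e+07 m; v = 56.15 km/s = 56150 m/s.
With v perpendicular to r, h = r · v.
h = 9.078e+07 · 56150 m²/s ≈ 5.097e+12 m²/s.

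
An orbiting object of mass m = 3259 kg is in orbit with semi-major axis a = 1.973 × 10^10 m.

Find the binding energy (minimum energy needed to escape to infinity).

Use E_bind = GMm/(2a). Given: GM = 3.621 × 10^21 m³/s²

Total orbital energy is E = −GMm/(2a); binding energy is E_bind = −E = GMm/(2a).
E_bind = 3.621e+21 · 3259 / (2 · 1.973e+10) J ≈ 2.991e+14 J = 299.1 TJ.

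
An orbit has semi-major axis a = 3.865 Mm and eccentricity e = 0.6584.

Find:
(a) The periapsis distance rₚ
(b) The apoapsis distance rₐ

Convert to SI: a = 3.865 Mm = 3.865e+06 m.
(a) rₚ = a(1 − e) = 3.865e+06 · (1 − 0.6584) = 3.865e+06 · 0.3416 ≈ 1.32e+06 m = 1.32 Mm.
(b) rₐ = a(1 + e) = 3.865e+06 · (1 + 0.6584) = 3.865e+06 · 1.6584 ≈ 6.41e+06 m = 6.41 Mm.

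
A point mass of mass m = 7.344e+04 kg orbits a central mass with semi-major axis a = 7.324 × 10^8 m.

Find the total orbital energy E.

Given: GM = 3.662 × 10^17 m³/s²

E = −GMm / (2a).
E = −3.662e+17 · 7.344e+04 / (2 · 7.324e+08) J ≈ -1.836e+13 J = -18.36 TJ.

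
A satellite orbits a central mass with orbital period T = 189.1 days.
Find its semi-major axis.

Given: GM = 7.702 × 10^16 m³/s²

Convert to SI: T = 189.1 days = 1.63382e+07 s.
Invert Kepler's third law: a = (GM · T² / (4π²))^(1/3).
Substituting T = 1.63382e+07 s and GM = 7.702e+16 m³/s²:
a = (7.702e+16 · (1.63382e+07)² / (4π²))^(1/3) m
a ≈ 8.045e+09 m = 8.045 × 10^9 m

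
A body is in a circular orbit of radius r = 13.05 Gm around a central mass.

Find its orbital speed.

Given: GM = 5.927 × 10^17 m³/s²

Convert to SI: r = 13.05 Gm = 1.305e+10 m.
For a circular orbit, gravity supplies the centripetal force, so v = √(GM / r).
v = √(5.927e+17 / 1.305e+10) m/s ≈ 6739 m/s = 6.739 km/s.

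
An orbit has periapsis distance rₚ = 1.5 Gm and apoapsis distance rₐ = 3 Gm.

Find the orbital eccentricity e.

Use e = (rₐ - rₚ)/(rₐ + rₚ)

Convert to SI: rₚ = 1.5 Gm = 1.5e+09 m; rₐ = 3 Gm = 3e+09 m.
e = (rₐ − rₚ) / (rₐ + rₚ).
e = (3e+09 − 1.5e+09) / (3e+09 + 1.5e+09) = 1.5e+09 / 4.5e+09 ≈ 0.3333.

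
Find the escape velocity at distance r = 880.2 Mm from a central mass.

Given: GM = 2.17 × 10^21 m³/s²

Convert to SI: r = 880.2 Mm = 8.802e+08 m.
Escape velocity comes from setting total energy to zero: ½v² − GM/r = 0 ⇒ v_esc = √(2GM / r).
v_esc = √(2 · 2.17e+21 / 8.802e+08) m/s ≈ 2.221e+06 m/s = 2221 km/s.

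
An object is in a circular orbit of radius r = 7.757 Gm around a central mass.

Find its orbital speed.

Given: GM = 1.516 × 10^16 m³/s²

Convert to SI: r = 7.757 Gm = 7.757e+09 m.
For a circular orbit, gravity supplies the centripetal force, so v = √(GM / r).
v = √(1.516e+16 / 7.757e+09) m/s ≈ 1398 m/s = 1.398 km/s.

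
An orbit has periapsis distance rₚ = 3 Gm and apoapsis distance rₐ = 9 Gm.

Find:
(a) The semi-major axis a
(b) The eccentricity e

Convert to SI: rₚ = 3 Gm = 3e+09 m; rₐ = 9 Gm = 9e+09 m.
(a) a = (rₚ + rₐ) / 2 = (3e+09 + 9e+09) / 2 ≈ 6e+09 m = 6 Gm.
(b) e = (rₐ − rₚ) / (rₐ + rₚ) = (9e+09 − 3e+09) / (9e+09 + 3e+09) ≈ 0.5.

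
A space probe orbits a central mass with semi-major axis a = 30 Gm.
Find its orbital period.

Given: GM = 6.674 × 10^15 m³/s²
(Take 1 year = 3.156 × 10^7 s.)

Convert to SI: a = 30 Gm = 3e+10 m.
Kepler's third law: T = 2π √(a³ / GM).
Substituting a = 3e+10 m and GM = 6.674e+15 m³/s²:
T = 2π √((3e+10)³ / 6.674e+15) s
T ≈ 3.996e+08 s = 12.66 years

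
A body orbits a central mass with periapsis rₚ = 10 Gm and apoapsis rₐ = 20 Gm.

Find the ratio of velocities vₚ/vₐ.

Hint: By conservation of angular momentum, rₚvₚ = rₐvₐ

Convert to SI: rₚ = 10 Gm = 1e+10 m; rₐ = 20 Gm = 2e+10 m.
Conservation of angular momentum gives rₚvₚ = rₐvₐ, so vₚ/vₐ = rₐ/rₚ.
vₚ/vₐ = 2e+10 / 1e+10 ≈ 2.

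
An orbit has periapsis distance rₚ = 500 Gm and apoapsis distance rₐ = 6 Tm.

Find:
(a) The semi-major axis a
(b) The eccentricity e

Convert to SI: rₚ = 500 Gm = 5e+11 m; rₐ = 6 Tm = 6e+12 m.
(a) a = (rₚ + rₐ) / 2 = (5e+11 + 6e+12) / 2 ≈ 3.25e+12 m = 3.25 Tm.
(b) e = (rₐ − rₚ) / (rₐ + rₚ) = (6e+12 − 5e+11) / (6e+12 + 5e+11) ≈ 0.8462.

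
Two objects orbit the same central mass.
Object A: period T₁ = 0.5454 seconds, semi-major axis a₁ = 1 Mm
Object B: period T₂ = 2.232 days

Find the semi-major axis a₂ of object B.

Convert to SI: a₁ = 1 Mm = 1e+06 m; T₂ = 2.232 days = 192845 s.
Kepler's third law: (T₁/T₂)² = (a₁/a₂)³ ⇒ a₂ = a₁ · (T₂/T₁)^(2/3).
T₂/T₁ = 192845 / 0.5454 = 353584.
a₂ = 1e+06 · (353584)^(2/3) m ≈ 5e+09 m = 5 Gm.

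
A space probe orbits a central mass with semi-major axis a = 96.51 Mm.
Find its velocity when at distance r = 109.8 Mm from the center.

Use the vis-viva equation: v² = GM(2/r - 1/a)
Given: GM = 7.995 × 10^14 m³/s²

Convert to SI: a = 96.51 Mm = 9.651e+07 m; r = 109.8 Mm = 1.098e+08 m.
Vis-viva: v = √(GM · (2/r − 1/a)).
2/r − 1/a = 2/1.098e+08 − 1/9.651e+07 = 7.85332e-09 m⁻¹.
v = √(7.995e+14 · 7.85332e-09) m/s ≈ 2506 m/s = 2.506 km/s.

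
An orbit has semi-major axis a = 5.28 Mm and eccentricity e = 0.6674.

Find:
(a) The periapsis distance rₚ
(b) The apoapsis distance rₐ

Convert to SI: a = 5.28 Mm = 5.28e+06 m.
(a) rₚ = a(1 − e) = 5.28e+06 · (1 − 0.6674) = 5.28e+06 · 0.3326 ≈ 1.756e+06 m = 1.756 Mm.
(b) rₐ = a(1 + e) = 5.28e+06 · (1 + 0.6674) = 5.28e+06 · 1.6674 ≈ 8.804e+06 m = 8.804 Mm.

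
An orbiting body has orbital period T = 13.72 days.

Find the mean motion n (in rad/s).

Convert to SI: T = 13.72 days = 1.18541e+06 s.
n = 2π / T.
n = 2π / 1.18541e+06 s ≈ 5.3e-06 rad/s.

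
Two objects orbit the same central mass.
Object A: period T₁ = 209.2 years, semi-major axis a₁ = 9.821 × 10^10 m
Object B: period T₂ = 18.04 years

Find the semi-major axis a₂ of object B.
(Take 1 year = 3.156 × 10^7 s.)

Convert to SI: T₁ = 209.2 years = 6.60235e+09 s; T₂ = 18.04 years = 5.69342e+08 s.
Kepler's third law: (T₁/T₂)² = (a₁/a₂)³ ⇒ a₂ = a₁ · (T₂/T₁)^(2/3).
T₂/T₁ = 5.69342e+08 / 6.60235e+09 = 0.0862333.
a₂ = 9.821e+10 · (0.0862333)^(2/3) m ≈ 1.917e+10 m = 1.917 × 10^10 m.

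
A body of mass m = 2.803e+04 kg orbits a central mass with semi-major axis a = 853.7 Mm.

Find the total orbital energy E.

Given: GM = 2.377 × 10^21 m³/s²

Convert to SI: a = 853.7 Mm = 8.537e+08 m.
E = −GMm / (2a).
E = −2.377e+21 · 2.803e+04 / (2 · 8.537e+08) J ≈ -3.902e+16 J = -39.02 PJ.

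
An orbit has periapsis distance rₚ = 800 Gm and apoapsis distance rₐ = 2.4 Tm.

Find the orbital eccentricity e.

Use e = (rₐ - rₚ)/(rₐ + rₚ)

Convert to SI: rₚ = 800 Gm = 8e+11 m; rₐ = 2.4 Tm = 2.4e+12 m.
e = (rₐ − rₚ) / (rₐ + rₚ).
e = (2.4e+12 − 8e+11) / (2.4e+12 + 8e+11) = 1.6e+12 / 3.2e+12 ≈ 0.5.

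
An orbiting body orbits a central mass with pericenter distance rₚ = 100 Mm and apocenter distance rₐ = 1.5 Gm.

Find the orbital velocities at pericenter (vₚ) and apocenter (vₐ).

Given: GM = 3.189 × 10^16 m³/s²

Convert to SI: rₚ = 100 Mm = 1e+08 m; rₐ = 1.5 Gm = 1.5e+09 m.
Use the vis-viva equation v² = GM(2/r − 1/a) with a = (rₚ + rₐ)/2 = (1e+08 + 1.5e+09)/2 = 8e+08 m.
vₚ = √(GM · (2/rₚ − 1/a)) = √(3.189e+16 · (2/1e+08 − 1/8e+08)) m/s ≈ 2.445e+04 m/s = 24.45 km/s.
vₐ = √(GM · (2/rₐ − 1/a)) = √(3.189e+16 · (2/1.5e+09 − 1/8e+08)) m/s ≈ 1630 m/s = 1.63 km/s.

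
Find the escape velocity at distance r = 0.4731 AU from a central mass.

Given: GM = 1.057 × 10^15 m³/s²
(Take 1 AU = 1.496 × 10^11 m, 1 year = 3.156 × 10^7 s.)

Convert to SI: r = 0.4731 AU = 7.07758e+10 m.
Escape velocity comes from setting total energy to zero: ½v² − GM/r = 0 ⇒ v_esc = √(2GM / r).
v_esc = √(2 · 1.057e+15 / 7.07758e+10) m/s ≈ 172.8 m/s = 0.03646 AU/year.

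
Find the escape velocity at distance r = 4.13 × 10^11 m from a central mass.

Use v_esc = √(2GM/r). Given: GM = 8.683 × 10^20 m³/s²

Escape velocity comes from setting total energy to zero: ½v² − GM/r = 0 ⇒ v_esc = √(2GM / r).
v_esc = √(2 · 8.683e+20 / 4.13e+11) m/s ≈ 6.484e+04 m/s = 64.84 km/s.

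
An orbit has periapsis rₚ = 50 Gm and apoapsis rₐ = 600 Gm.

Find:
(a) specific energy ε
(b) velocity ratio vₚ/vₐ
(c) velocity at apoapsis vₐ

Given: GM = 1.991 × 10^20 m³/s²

Convert to SI: rₚ = 50 Gm = 5e+10 m; rₐ = 600 Gm = 6e+11 m.
(a) With a = (rₚ + rₐ)/2 = 3.25e+11 m, ε = −GM/(2a) = −1.991e+20/(2 · 3.25e+11) J/kg ≈ -3.063e+08 J/kg
(b) Conservation of angular momentum (rₚvₚ = rₐvₐ) gives vₚ/vₐ = rₐ/rₚ = 6e+11/5e+10 ≈ 12
(c) With a = (rₚ + rₐ)/2 = 3.25e+11 m, vₐ = √(GM (2/rₐ − 1/a)) = √(1.991e+20 · (2/6e+11 − 1/3.25e+11)) m/s ≈ 7145 m/s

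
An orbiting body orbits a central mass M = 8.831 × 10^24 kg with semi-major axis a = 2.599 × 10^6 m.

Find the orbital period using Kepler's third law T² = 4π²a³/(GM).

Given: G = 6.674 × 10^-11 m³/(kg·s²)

GM = G · M = 6.674e-11 · 8.831e+24 = 5.89381e+14 m³/s².
Kepler's third law: T = 2π √(a³ / GM).
Substituting a = 2.599e+06 m and GM = 5.89381e+14 m³/s²:
T = 2π √((2.599e+06)³ / 5.89381e+14) s
T ≈ 1084 s = 18.07 minutes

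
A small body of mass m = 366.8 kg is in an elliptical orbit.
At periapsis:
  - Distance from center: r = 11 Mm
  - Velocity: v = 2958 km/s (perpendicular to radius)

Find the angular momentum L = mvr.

Convert to SI: r = 11 Mm = 1.1e+07 m; v = 2958 km/s = 2.958e+06 m/s.
Since v is perpendicular to r, L = m · v · r.
L = 366.8 · 2.958e+06 · 1.1e+07 kg·m²/s ≈ 1.193e+16 kg·m²/s.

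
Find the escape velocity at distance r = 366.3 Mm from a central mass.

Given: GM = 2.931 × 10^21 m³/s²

Convert to SI: r = 366.3 Mm = 3.663e+08 m.
Escape velocity comes from setting total energy to zero: ½v² − GM/r = 0 ⇒ v_esc = √(2GM / r).
v_esc = √(2 · 2.931e+21 / 3.663e+08) m/s ≈ 4e+06 m/s = 4000 km/s.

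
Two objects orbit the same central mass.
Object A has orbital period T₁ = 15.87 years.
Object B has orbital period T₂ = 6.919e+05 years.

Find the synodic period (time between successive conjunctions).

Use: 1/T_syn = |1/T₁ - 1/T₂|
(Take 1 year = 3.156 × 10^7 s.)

Convert to SI: T₁ = 15.87 years = 5.00857e+08 s; T₂ = 6.919e+05 years = 2.18364e+13 s.
T_syn = |T₁ · T₂ / (T₁ − T₂)|.
T_syn = |5.00857e+08 · 2.18364e+13 / (5.00857e+08 − 2.18364e+13)| s ≈ 5.009e+08 s = 15.87 years.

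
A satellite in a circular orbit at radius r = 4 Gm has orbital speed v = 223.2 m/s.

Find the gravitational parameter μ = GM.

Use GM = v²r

Convert to SI: r = 4 Gm = 4e+09 m.
For a circular orbit v² = GM/r, so GM = v² · r.
GM = (223.2)² · 4e+09 m³/s² ≈ 1.993e+14 m³/s² = 1.993 × 10^14 m³/s².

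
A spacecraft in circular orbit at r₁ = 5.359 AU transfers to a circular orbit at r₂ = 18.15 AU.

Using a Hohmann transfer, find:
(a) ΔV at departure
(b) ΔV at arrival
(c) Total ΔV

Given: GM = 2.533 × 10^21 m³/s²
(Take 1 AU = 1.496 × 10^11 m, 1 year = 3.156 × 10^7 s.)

Convert to SI: r₁ = 5.359 AU = 8.01706e+11 m; r₂ = 18.15 AU = 2.71524e+12 m.
Transfer semi-major axis: a_t = (r₁ + r₂)/2 = (8.01706e+11 + 2.71524e+12)/2 = 1.75847e+12 m.
Circular speeds: v₁ = √(GM/r₁) = 56209.5 m/s, v₂ = √(GM/r₂) = 30543.1 m/s.
Transfer speeds (vis-viva v² = GM(2/r − 1/a_t)): v₁ᵗ = 69846.7 m/s, v₂ᵗ = 20623.1 m/s.
(a) ΔV₁ = |v₁ᵗ − v₁| ≈ 1.364e+04 m/s = 2.877 AU/year.
(b) ΔV₂ = |v₂ − v₂ᵗ| ≈ 9920 m/s = 2.093 AU/year.
(c) ΔV_total = ΔV₁ + ΔV₂ ≈ 2.356e+04 m/s = 4.97 AU/year.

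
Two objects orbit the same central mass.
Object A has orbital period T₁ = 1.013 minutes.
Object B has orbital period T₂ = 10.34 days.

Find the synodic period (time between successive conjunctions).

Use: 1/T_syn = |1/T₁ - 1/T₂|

Convert to SI: T₁ = 1.013 minutes = 60.78 s; T₂ = 10.34 days = 893376 s.
T_syn = |T₁ · T₂ / (T₁ − T₂)|.
T_syn = |60.78 · 893376 / (60.78 − 893376)| s ≈ 60.78 s = 1.013 minutes.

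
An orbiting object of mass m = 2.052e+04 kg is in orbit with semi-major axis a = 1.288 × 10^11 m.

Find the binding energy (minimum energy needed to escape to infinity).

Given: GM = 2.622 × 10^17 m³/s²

Total orbital energy is E = −GMm/(2a); binding energy is E_bind = −E = GMm/(2a).
E_bind = 2.622e+17 · 2.052e+04 / (2 · 1.288e+11) J ≈ 2.089e+10 J = 20.89 GJ.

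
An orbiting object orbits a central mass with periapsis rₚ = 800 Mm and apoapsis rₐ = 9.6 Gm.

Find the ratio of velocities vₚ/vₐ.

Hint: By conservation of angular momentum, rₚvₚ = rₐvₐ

Convert to SI: rₚ = 800 Mm = 8e+08 m; rₐ = 9.6 Gm = 9.6e+09 m.
Conservation of angular momentum gives rₚvₚ = rₐvₐ, so vₚ/vₐ = rₐ/rₚ.
vₚ/vₐ = 9.6e+09 / 8e+08 ≈ 12.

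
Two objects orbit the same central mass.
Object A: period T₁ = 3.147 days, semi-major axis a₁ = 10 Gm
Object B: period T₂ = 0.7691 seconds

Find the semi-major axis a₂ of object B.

Convert to SI: T₁ = 3.147 days = 271901 s; a₁ = 10 Gm = 1e+10 m.
Kepler's third law: (T₁/T₂)² = (a₁/a₂)³ ⇒ a₂ = a₁ · (T₂/T₁)^(2/3).
T₂/T₁ = 0.7691 / 271901 = 2.82861e-06.
a₂ = 1e+10 · (2.82861e-06)^(2/3) m ≈ 2e+06 m = 2 Mm.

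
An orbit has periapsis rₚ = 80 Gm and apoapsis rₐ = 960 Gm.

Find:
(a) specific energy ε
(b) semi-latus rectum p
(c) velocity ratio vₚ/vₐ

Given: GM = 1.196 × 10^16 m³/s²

Convert to SI: rₚ = 80 Gm = 8e+10 m; rₐ = 960 Gm = 9.6e+11 m.
(a) With a = (rₚ + rₐ)/2 = 5.2e+11 m, ε = −GM/(2a) = −1.196e+16/(2 · 5.2e+11) J/kg ≈ -1.15e+04 J/kg
(b) From a = (rₚ + rₐ)/2 = 5.2e+11 m and e = (rₐ − rₚ)/(rₐ + rₚ) = 0.846154, p = a(1 − e²) = 5.2e+11 · (1 − (0.846154)²) ≈ 1.477e+11 m
(c) Conservation of angular momentum (rₚvₚ = rₐvₐ) gives vₚ/vₐ = rₐ/rₚ = 9.6e+11/8e+10 ≈ 12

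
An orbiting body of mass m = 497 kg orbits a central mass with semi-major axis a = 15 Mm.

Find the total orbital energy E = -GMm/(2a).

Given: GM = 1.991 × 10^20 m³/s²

Convert to SI: a = 15 Mm = 1.5e+07 m.
E = −GMm / (2a).
E = −1.991e+20 · 497 / (2 · 1.5e+07) J ≈ -3.298e+15 J = -3.298 PJ.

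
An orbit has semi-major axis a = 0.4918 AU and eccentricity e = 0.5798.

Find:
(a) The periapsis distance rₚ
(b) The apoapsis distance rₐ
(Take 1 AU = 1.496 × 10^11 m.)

Convert to SI: a = 0.4918 AU = 7.35733e+10 m.
(a) rₚ = a(1 − e) = 7.35733e+10 · (1 − 0.5798) = 7.35733e+10 · 0.4202 ≈ 3.092e+10 m = 0.2067 AU.
(b) rₐ = a(1 + e) = 7.35733e+10 · (1 + 0.5798) = 7.35733e+10 · 1.5798 ≈ 1.162e+11 m = 0.7769 AU.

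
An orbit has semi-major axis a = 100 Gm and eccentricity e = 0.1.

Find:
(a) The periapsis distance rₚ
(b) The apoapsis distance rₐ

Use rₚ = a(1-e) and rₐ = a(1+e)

Convert to SI: a = 100 Gm = 1e+11 m.
(a) rₚ = a(1 − e) = 1e+11 · (1 − 0.1) = 1e+11 · 0.9 ≈ 9e+10 m = 90 Gm.
(b) rₐ = a(1 + e) = 1e+11 · (1 + 0.1) = 1e+11 · 1.1 ≈ 1.1e+11 m = 110 Gm.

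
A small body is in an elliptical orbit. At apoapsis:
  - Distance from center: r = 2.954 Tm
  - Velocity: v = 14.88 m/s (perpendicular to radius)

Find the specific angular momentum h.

Convert to SI: r = 2.954 Tm = 2.954e+12 m.
With v perpendicular to r, h = r · v.
h = 2.954e+12 · 14.88 m²/s ≈ 4.396e+13 m²/s.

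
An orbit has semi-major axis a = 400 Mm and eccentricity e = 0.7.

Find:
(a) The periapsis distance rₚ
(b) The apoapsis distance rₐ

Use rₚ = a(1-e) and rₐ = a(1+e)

Convert to SI: a = 400 Mm = 4e+08 m.
(a) rₚ = a(1 − e) = 4e+08 · (1 − 0.7) = 4e+08 · 0.3 ≈ 1.2e+08 m = 120 Mm.
(b) rₐ = a(1 + e) = 4e+08 · (1 + 0.7) = 4e+08 · 1.7 ≈ 6.8e+08 m = 680 Mm.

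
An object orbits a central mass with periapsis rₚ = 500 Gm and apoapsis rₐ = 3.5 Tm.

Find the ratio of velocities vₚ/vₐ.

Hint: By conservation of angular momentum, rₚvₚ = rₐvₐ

Convert to SI: rₚ = 500 Gm = 5e+11 m; rₐ = 3.5 Tm = 3.5e+12 m.
Conservation of angular momentum gives rₚvₚ = rₐvₐ, so vₚ/vₐ = rₐ/rₚ.
vₚ/vₐ = 3.5e+12 / 5e+11 ≈ 7.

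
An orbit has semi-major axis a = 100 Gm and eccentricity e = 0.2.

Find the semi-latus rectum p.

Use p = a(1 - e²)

Convert to SI: a = 100 Gm = 1e+11 m.
p = a (1 − e²).
p = 1e+11 · (1 − (0.2)²) = 1e+11 · 0.96 ≈ 9.6e+10 m = 96 Gm.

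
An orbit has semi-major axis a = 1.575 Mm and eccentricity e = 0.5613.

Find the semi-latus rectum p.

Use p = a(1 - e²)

Convert to SI: a = 1.575 Mm = 1.575e+06 m.
p = a (1 − e²).
p = 1.575e+06 · (1 − (0.5613)²) = 1.575e+06 · 0.684942 ≈ 1.079e+06 m = 1.079 Mm.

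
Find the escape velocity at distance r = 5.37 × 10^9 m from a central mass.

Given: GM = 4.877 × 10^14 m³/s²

Escape velocity comes from setting total energy to zero: ½v² − GM/r = 0 ⇒ v_esc = √(2GM / r).
v_esc = √(2 · 4.877e+14 / 5.37e+09) m/s ≈ 426.2 m/s = 426.2 m/s.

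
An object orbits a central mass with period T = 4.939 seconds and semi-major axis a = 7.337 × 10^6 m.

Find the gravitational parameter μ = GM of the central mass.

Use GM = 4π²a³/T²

GM = 4π² · a³ / T².
GM = 4π² · (7.337e+06)³ / (4.939)² m³/s² ≈ 6.392e+20 m³/s² = 6.392 × 10^20 m³/s².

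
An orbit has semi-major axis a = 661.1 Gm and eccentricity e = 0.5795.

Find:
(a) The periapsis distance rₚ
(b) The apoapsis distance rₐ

Convert to SI: a = 661.1 Gm = 6.611e+11 m.
(a) rₚ = a(1 − e) = 6.611e+11 · (1 − 0.5795) = 6.611e+11 · 0.4205 ≈ 2.78e+11 m = 278 Gm.
(b) rₐ = a(1 + e) = 6.611e+11 · (1 + 0.5795) = 6.611e+11 · 1.5795 ≈ 1.044e+12 m = 1.044 Tm.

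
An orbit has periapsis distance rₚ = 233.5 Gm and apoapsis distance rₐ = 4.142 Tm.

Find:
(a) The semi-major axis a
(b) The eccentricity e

Convert to SI: rₚ = 233.5 Gm = 2.335e+11 m; rₐ = 4.142 Tm = 4.142e+12 m.
(a) a = (rₚ + rₐ) / 2 = (2.335e+11 + 4.142e+12) / 2 ≈ 2.188e+12 m = 2.188 Tm.
(b) e = (rₐ − rₚ) / (rₐ + rₚ) = (4.142e+12 − 2.335e+11) / (4.142e+12 + 2.335e+11) ≈ 0.8933.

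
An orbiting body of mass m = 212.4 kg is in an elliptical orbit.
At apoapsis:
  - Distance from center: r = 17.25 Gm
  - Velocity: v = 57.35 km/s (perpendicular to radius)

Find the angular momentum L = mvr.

Convert to SI: r = 17.25 Gm = 1.725e+10 m; v = 57.35 km/s = 57350 m/s.
Since v is perpendicular to r, L = m · v · r.
L = 212.4 · 57350 · 1.725e+10 kg·m²/s ≈ 2.101e+17 kg·m²/s.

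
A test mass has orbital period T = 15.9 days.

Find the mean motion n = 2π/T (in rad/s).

Convert to SI: T = 15.9 days = 1.37376e+06 s.
n = 2π / T.
n = 2π / 1.37376e+06 s ≈ 4.574e-06 rad/s.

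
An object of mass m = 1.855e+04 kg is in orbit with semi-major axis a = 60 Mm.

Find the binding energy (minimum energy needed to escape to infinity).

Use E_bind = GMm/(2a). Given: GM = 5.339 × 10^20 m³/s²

Convert to SI: a = 60 Mm = 6e+07 m.
Total orbital energy is E = −GMm/(2a); binding energy is E_bind = −E = GMm/(2a).
E_bind = 5.339e+20 · 1.855e+04 / (2 · 6e+07) J ≈ 8.253e+16 J = 82.53 PJ.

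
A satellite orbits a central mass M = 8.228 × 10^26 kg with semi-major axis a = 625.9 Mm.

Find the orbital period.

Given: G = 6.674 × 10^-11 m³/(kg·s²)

Convert to SI: a = 625.9 Mm = 6.259e+08 m.
GM = G · M = 6.674e-11 · 8.228e+26 = 5.49137e+16 m³/s².
Kepler's third law: T = 2π √(a³ / GM).
Substituting a = 6.259e+08 m and GM = 5.49137e+16 m³/s²:
T = 2π √((6.259e+08)³ / 5.49137e+16) s
T ≈ 4.199e+05 s = 4.859 days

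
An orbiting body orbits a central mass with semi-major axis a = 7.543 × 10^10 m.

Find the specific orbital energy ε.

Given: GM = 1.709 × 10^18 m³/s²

ε = −GM / (2a).
ε = −1.709e+18 / (2 · 7.543e+10) J/kg ≈ -1.133e+07 J/kg = -11.33 MJ/kg.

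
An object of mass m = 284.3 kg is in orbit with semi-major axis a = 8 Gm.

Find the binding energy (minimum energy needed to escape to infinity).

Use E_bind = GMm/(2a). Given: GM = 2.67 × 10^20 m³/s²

Convert to SI: a = 8 Gm = 8e+09 m.
Total orbital energy is E = −GMm/(2a); binding energy is E_bind = −E = GMm/(2a).
E_bind = 2.67e+20 · 284.3 / (2 · 8e+09) J ≈ 4.744e+12 J = 4.744 TJ.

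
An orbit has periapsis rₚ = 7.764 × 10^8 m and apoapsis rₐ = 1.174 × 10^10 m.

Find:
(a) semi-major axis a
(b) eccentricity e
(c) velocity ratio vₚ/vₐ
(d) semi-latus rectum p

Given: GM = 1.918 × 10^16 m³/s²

(a) a = (rₚ + rₐ)/2 = (7.764e+08 + 1.174e+10)/2 ≈ 6.258e+09 m
(b) e = (rₐ − rₚ)/(rₐ + rₚ) = (1.174e+10 − 7.764e+08)/(1.174e+10 + 7.764e+08) ≈ 0.8759
(c) Conservation of angular momentum (rₚvₚ = rₐvₐ) gives vₚ/vₐ = rₐ/rₚ = 1.174e+10/7.764e+08 ≈ 15.12
(d) From a = (rₚ + rₐ)/2 = 6.2582e+09 m and e = (rₐ − rₚ)/(rₐ + rₚ) = 0.875939, p = a(1 − e²) = 6.2582e+09 · (1 − (0.875939)²) ≈ 1.456e+09 m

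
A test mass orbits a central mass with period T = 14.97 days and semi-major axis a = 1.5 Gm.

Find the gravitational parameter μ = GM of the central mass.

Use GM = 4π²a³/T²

Convert to SI: T = 14.97 days = 1.29341e+06 s; a = 1.5 Gm = 1.5e+09 m.
GM = 4π² · a³ / T².
GM = 4π² · (1.5e+09)³ / (1.29341e+06)² m³/s² ≈ 7.965e+16 m³/s² = 7.965 × 10^16 m³/s².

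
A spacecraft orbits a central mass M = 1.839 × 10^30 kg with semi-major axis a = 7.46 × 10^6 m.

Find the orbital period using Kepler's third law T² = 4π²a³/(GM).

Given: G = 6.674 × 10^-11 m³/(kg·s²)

GM = G · M = 6.674e-11 · 1.839e+30 = 1.22735e+20 m³/s².
Kepler's third law: T = 2π √(a³ / GM).
Substituting a = 7.46e+06 m and GM = 1.22735e+20 m³/s²:
T = 2π √((7.46e+06)³ / 1.22735e+20) s
T ≈ 11.56 s = 11.56 seconds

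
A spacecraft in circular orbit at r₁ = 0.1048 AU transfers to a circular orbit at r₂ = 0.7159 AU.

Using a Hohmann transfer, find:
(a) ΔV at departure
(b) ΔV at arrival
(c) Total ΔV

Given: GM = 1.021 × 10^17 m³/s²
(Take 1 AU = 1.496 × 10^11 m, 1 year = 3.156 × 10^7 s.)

Convert to SI: r₁ = 0.1048 AU = 1.56781e+10 m; r₂ = 0.7159 AU = 1.07099e+11 m.
Transfer semi-major axis: a_t = (r₁ + r₂)/2 = (1.56781e+10 + 1.07099e+11)/2 = 6.13884e+10 m.
Circular speeds: v₁ = √(GM/r₁) = 2551.92 m/s, v₂ = √(GM/r₂) = 976.385 m/s.
Transfer speeds (vis-viva v² = GM(2/r − 1/a_t)): v₁ᵗ = 3370.66 m/s, v₂ᵗ = 493.429 m/s.
(a) ΔV₁ = |v₁ᵗ − v₁| ≈ 818.7 m/s = 0.1727 AU/year.
(b) ΔV₂ = |v₂ − v₂ᵗ| ≈ 483 m/s = 0.1019 AU/year.
(c) ΔV_total = ΔV₁ + ΔV₂ ≈ 1302 m/s = 0.2746 AU/year.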